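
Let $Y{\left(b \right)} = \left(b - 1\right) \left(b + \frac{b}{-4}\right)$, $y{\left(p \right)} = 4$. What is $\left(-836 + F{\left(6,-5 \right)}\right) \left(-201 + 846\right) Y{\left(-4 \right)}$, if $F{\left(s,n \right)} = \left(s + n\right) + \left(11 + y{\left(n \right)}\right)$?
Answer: $-7933500$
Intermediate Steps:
$F{\left(s,n \right)} = 15 + n + s$ ($F{\left(s,n \right)} = \left(s + n\right) + \left(11 + 4\right) = \left(n + s\right) + 15 = 15 + n + s$)
$Y{\left(b \right)} = \frac{3 b \left(-1 + b\right)}{4}$ ($Y{\left(b \right)} = \left(-1 + b\right) \left(b + b \left(- \frac{1}{4}\right)\right) = \left(-1 + b\right) \left(b - \frac{b}{4}\right) = \left(-1 + b\right) \frac{3 b}{4} = \frac{3 b \left(-1 + b\right)}{4}$)
$\left(-836 + F{\left(6,-5 \right)}\right) \left(-201 + 846\right) Y{\left(-4 \right)} = \left(-836 + \left(15 - 5 + 6\right)\right) \left(-201 + 846\right) \frac{3}{4} \left(-4\right) \left(-1 - 4\right) = \left(-836 + 16\right) 645 \cdot \frac{3}{4} \left(-4\right) \left(-5\right) = \left(-820\right) 645 \cdot 15 = \left(-528900\right) 15 = -7933500$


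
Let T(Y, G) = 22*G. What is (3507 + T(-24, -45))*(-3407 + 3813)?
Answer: 1021902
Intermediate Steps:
(3507 + T(-24, -45))*(-3407 + 3813) = (3507 + 22*(-45))*(-3407 + 3813) = (3507 - 990)*406 = 2517*406 = 1021902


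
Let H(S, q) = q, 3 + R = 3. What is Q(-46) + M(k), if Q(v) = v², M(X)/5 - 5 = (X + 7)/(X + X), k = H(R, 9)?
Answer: 19309/9 ≈ 2145.4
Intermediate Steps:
R = 0 (R = -3 + 3 = 0)
k = 9
M(X) = 25 + 5*(7 + X)/(2*X) (M(X) = 25 + 5*((X + 7)/(X + X)) = 25 + 5*((7 + X)/((2*X))) = 25 + 5*((7 + X)*(1/(2*X))) = 25 + 5*((7 + X)/(2*X)) = 25 + 5*(7 + X)/(2*X))
Q(-46) + M(k) = (-46)² + (5/2)*(7 + 11*9)/9 = 2116 + (5/2)*(⅑)*(7 + 99) = 2116 + (5/2)*(⅑)*106 = 2116 + 265/9 = 19309/9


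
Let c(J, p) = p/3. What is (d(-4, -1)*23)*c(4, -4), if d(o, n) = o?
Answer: 368/3 ≈ 122.67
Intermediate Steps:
c(J, p) = p/3 (c(J, p) = p*(1/3) = p/3)
(d(-4, -1)*23)*c(4, -4) = (-4*23)*((1/3)*(-4)) = -92*(-4/3) = 368/3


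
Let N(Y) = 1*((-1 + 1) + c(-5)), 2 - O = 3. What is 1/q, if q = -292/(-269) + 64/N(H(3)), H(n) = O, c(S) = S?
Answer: -1345/15756 ≈ -0.085364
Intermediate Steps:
O = -1 (O = 2 - 1*3 = 2 - 3 = -1)
H(n) = -1
N(Y) = -5 (N(Y) = 1*((-1 + 1) - 5) = 1*(0 - 5) = 1*(-5) = -5)
q = -15756/1345 (q = -292/(-269) + 64/(-5) = -292*(-1/269) + 64*(-⅕) = 292/269 - 64/5 = -15756/1345 ≈ -11.714)
1/q = 1/(-15756/1345) = -1345/15756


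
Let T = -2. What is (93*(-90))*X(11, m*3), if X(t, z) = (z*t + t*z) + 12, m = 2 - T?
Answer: -2310120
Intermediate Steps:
m = 4 (m = 2 - 1*(-2) = 2 + 2 = 4)
X(t, z) = 12 + 2*t*z (X(t, z) = (t*z + t*z) + 12 = 2*t*z + 12 = 12 + 2*t*z)
(93*(-90))*X(11, m*3) = (93*(-90))*(12 + 2*11*(4*3)) = -8370*(12 + 2*11*12) = -8370*(12 + 264) = -8370*276 = -2310120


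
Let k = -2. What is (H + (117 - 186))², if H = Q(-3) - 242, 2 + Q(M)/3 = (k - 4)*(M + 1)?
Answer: 78961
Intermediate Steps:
Q(M) = -24 - 18*M (Q(M) = -6 + 3*((-2 - 4)*(M + 1)) = -6 + 3*(-6*(1 + M)) = -6 + 3*(-6 - 6*M) = -6 + (-18 - 18*M) = -24 - 18*M)
H = -212 (H = (-24 - 18*(-3)) - 242 = (-24 + 54) - 242 = 30 - 242 = -212)
(H + (117 - 186))² = (-212 + (117 - 186))² = (-212 - 69)² = (-281)² = 78961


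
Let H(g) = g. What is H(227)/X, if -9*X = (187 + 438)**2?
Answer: -2043/390625 ≈ -0.0052301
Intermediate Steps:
X = -390625/9 (X = -(187 + 438)**2/9 = -1/9*625**2 = -1/9*390625 = -390625/9 ≈ -43403.)
H(227)/X = 227/(-390625/9) = 227*(-9/390625) = -2043/390625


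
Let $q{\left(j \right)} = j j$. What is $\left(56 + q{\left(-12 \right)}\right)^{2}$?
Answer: $40000$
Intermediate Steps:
$q{\left(j \right)} = j^{2}$
$\left(56 + q{\left(-12 \right)}\right)^{2} = \left(56 + \left(-12\right)^{2}\right)^{2} = \left(56 + 144\right)^{2} = 200^{2} = 40000$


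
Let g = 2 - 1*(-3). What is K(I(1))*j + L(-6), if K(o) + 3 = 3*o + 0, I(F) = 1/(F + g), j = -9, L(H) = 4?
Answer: 53/2 ≈ 26.500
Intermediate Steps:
g = 5 (g = 2 + 3 = 5)
I(F) = 1/(5 + F) (I(F) = 1/(F + 5) = 1/(5 + F))
K(o) = -3 + 3*o (K(o) = -3 + (3*o + 0) = -3 + 3*o)
K(I(1))*j + L(-6) = (-3 + 3/(5 + 1))*(-9) + 4 = (-3 + 3/6)*(-9) + 4 = (-3 + 3*(⅙))*(-9) + 4 = (-3 + ½)*(-9) + 4 = -5/2*(-9) + 4 = 45/2 + 4 = 53/2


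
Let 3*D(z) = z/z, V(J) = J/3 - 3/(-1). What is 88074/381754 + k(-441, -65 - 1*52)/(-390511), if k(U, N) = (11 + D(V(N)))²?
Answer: 154551742351/670856113323 ≈ 0.23038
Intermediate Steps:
V(J) = 3 + J/3 (V(J) = J*(⅓) - 3*(-1) = J/3 + 3 = 3 + J/3)
D(z) = ⅓ (D(z) = (z/z)/3 = (⅓)*1 = ⅓)
k(U, N) = 1156/9 (k(U, N) = (11 + ⅓)² = (34/3)² = 1156/9)
88074/381754 + k(-441, -65 - 1*52)/(-390511) = 88074/381754 + (1156/9)/(-390511) = 88074*(1/381754) + (1156/9)*(-1/390511) = 44037/190877 - 1156/3514599 = 154551742351/670856113323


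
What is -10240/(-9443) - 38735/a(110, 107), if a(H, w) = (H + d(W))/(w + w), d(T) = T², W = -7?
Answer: -78274137310/1501437 ≈ -52133.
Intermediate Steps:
a(H, w) = (49 + H)/(2*w) (a(H, w) = (H + (-7)²)/(w + w) = (H + 49)/((2*w)) = (49 + H)*(1/(2*w)) = (49 + H)/(2*w))
-10240/(-9443) - 38735/a(110, 107) = -10240/(-9443) - 38735*214/(49 + 110) = -10240*(-1/9443) - 38735/((½)*(1/107)*159) = 10240/9443 - 38735/159/214 = 10240/9443 - 38735*214/159 = 10240/9443 - 8289290/159 = -78274137310/1501437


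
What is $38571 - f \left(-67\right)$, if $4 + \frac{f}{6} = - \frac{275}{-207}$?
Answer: $\frac{2587297}{69} \approx 37497.0$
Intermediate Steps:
$f = - \frac{1106}{69}$ ($f = -24 + 6 \left(- \frac{275}{-207}\right) = -24 + 6 \left(\left(-275\right) \left(- \frac{1}{207}\right)\right) = -24 + 6 \cdot \frac{275}{207} = -24 + \frac{550}{69} = - \frac{1106}{69} \approx -16.029$)
$38571 - f \left(-67\right) = 38571 - \left(- \frac{1106}{69}\right) \left(-67\right) = 38571 - \frac{74102}{69} = \frac{2587297}{69}$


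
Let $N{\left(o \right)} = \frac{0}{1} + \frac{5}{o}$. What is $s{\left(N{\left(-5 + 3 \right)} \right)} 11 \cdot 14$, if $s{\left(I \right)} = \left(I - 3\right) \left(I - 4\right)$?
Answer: $\frac{11011}{2} \approx 5505.5$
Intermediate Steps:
$N{\left(o \right)} = \frac{5}{o}$ ($N{\left(o \right)} = 0 \cdot 1 + \frac{5}{o} = 0 + \frac{5}{o} = \frac{5}{o}$)
$s{\left(I \right)} = \left(-4 + I\right) \left(-3 + I\right)$ ($s{\left(I \right)} = \left(-3 + I\right) \left(-4 + I\right) = \left(-4 + I\right) \left(-3 + I\right)$)
$s{\left(N{\left(-5 + 3 \right)} \right)} 11 \cdot 14 = \left(12 + \left(\frac{5}{-5 + 3}\right)^{2} - 7 \frac{5}{-5 + 3}\right) 11 \cdot 14 = \left(12 + \left(\frac{5}{-2}\right)^{2} - 7 \frac{5}{-2}\right) 11 \cdot 14 = \left(12 + \left(5 \left(- \frac{1}{2}\right)\right)^{2} - 7 \cdot 5 \left(- \frac{1}{2}\right)\right) 11 \cdot 14 = \left(12 + \left(- \frac{5}{2}\right)^{2} - - \frac{35}{2}\right) 11 \cdot 14 = \left(12 + \frac{25}{4} + \frac{35}{2}\right) 11 \cdot 14 = \frac{143}{4} \cdot 11 \cdot 14 = \frac{1573}{4} \cdot 14 = \frac{11011}{2}$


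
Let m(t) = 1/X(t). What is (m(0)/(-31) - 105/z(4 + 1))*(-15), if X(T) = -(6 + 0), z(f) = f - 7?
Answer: -24415/31 ≈ -787.58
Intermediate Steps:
z(f) = -7 + f
X(T) = -6 (X(T) = -1*6 = -6)
m(t) = -⅙ (m(t) = 1/(-6) = -⅙)
(m(0)/(-31) - 105/z(4 + 1))*(-15) = (-⅙/(-31) - 105/(-7 + (4 + 1)))*(-15) = (-⅙*(-1/31) - 105/(-7 + 5))*(-15) = (1/186 - 105/(-2))*(-15) = (1/186 - 105*(-½))*(-15) = (1/186 + 105/2)*(-15) = (4883/93)*(-15) = -24415/31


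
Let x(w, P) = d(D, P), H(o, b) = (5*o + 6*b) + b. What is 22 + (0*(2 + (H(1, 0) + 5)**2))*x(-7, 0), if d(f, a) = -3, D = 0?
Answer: 22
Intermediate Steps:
H(o, b) = 5*o + 7*b
x(w, P) = -3
22 + (0*(2 + (H(1, 0) + 5)**2))*x(-7, 0) = 22 + (0*(2 + ((5*1 + 7*0) + 5)**2))*(-3) = 22 + (0*(2 + ((5 + 0) + 5)**2))*(-3) = 22 + (0*(2 + (5 + 5)**2))*(-3) = 22 + (0*(2 + 10**2))*(-3) = 22 + (0*(2 + 100))*(-3) = 22 + (0*102)*(-3) = 22 + 0*(-3) = 22 + 0 = 22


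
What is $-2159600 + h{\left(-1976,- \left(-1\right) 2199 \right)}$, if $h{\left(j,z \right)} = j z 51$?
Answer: $-223766024$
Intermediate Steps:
$h{\left(j,z \right)} = 51 j z$
$-2159600 + h{\left(-1976,- \left(-1\right) 2199 \right)} = -2159600 + 51 \left(-1976\right) \left(- \left(-1\right) 2199\right) = -2159600 + 51 \left(-1976\right) \left(\left(-1\right) \left(-2199\right)\right) = -2159600 + 51 \left(-1976\right) 2199 = -2159600 - 221606424 = -223766024$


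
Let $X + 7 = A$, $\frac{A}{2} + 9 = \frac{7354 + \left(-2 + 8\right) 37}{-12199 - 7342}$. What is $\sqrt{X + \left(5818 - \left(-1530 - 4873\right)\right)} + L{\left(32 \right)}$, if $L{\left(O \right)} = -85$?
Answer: $-85 + \frac{2 \sqrt{1164188705061}}{19541} \approx 25.432$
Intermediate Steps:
$A = - \frac{366890}{19541}$ ($A = -18 + 2 \frac{7354 + \left(-2 + 8\right) 37}{-12199 - 7342} = -18 + 2 \frac{7354 + 6 \cdot 37}{-19541} = -18 + 2 \left(7354 + 222\right) \left(- \frac{1}{19541}\right) = -18 + 2 \cdot 7576 \left(- \frac{1}{19541}\right) = -18 + 2 \left(- \frac{7576}{19541}\right) = -18 - \frac{15152}{19541} = - \frac{366890}{19541} \approx -18.775$)
$X = - \frac{503677}{19541}$ ($X = -7 - \frac{366890}{19541} = - \frac{503677}{19541} \approx -25.775$)
$\sqrt{X + \left(5818 - \left(-1530 - 4873\right)\right)} + L{\left(32 \right)} = \sqrt{- \frac{503677}{19541} + \left(5818 - \left(-1530 - 4873\right)\right)} - 85 = \sqrt{- \frac{503677}{19541} + \left(5818 - -6403\right)} - 85 = \sqrt{- \frac{503677}{19541} + \left(5818 + 6403\right)} - 85 = \sqrt{- \frac{503677}{19541} + 12221} - 85 = \sqrt{\frac{238306884}{19541}} - 85 = \frac{2 \sqrt{1164188705061}}{19541} - 85 = -85 + \frac{2 \sqrt{1164188705061}}{19541}$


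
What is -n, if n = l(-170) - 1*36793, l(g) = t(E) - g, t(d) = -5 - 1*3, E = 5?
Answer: 36631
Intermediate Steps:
t(d) = -8 (t(d) = -5 - 3 = -8)
l(g) = -8 - g
n = -36631 (n = (-8 - 1*(-170)) - 1*36793 = (-8 + 170) - 36793 = 162 - 36793 = -36631)
-n = -1*(-36631) = 36631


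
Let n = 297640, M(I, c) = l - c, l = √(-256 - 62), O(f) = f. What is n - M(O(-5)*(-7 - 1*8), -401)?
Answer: 297239 - I*√318 ≈ 2.9724e+5 - 17.833*I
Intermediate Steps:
l = I*√318 (l = √(-318) = I*√318 ≈ 17.833*I)
M(I, c) = -c + I*√318 (M(I, c) = I*√318 - c = -c + I*√318)
n - M(O(-5)*(-7 - 1*8), -401) = 297640 - (-1*(-401) + I*√318) = 297640 - (401 + I*√318) = 297640 + (-401 - I*√318) = 297239 - I*√318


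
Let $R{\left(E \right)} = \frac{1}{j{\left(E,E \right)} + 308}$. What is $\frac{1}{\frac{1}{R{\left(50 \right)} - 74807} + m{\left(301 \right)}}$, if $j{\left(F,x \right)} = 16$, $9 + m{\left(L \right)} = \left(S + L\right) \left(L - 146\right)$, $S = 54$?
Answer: $\frac{24237467}{1333448484148} \approx 1.8177 \cdot 10^{-5}$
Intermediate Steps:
$m{\left(L \right)} = -9 + \left(-146 + L\right) \left(54 + L\right)$ ($m{\left(L \right)} = -9 + \left(54 + L\right) \left(L - 146\right) = -9 + \left(54 + L\right) \left(-146 + L\right) = -9 + \left(-146 + L\right) \left(54 + L\right)$)
$R{\left(E \right)} = \frac{1}{324}$ ($R{\left(E \right)} = \frac{1}{16 + 308} = \frac{1}{324}$)
$\frac{1}{\frac{1}{R{\left(50 \right)} - 74807} + m{\left(301 \right)}} = \frac{1}{\frac{1}{\frac{1}{324} - 74807} - \left(35585 - 90601\right)} = \frac{1}{\frac{1}{- \frac{24237467}{324}} - -55016} = \frac{1}{- \frac{324}{24237467} + 55016} = \frac{1}{\frac{1333448484148}{24237467}} = \frac{24237467}{1333448484148}$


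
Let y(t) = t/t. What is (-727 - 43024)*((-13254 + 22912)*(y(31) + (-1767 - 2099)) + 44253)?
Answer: 1631208652667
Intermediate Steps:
y(t) = 1
(-727 - 43024)*((-13254 + 22912)*(y(31) + (-1767 - 2099)) + 44253) = (-727 - 43024)*((-13254 + 22912)*(1 + (-1767 - 2099)) + 44253) = -43751*(9658*(1 - 3866) + 44253) = -43751*(9658*(-3865) + 44253) = -43751*(-37328170 + 44253) = -43751*(-37283917) = 1631208652667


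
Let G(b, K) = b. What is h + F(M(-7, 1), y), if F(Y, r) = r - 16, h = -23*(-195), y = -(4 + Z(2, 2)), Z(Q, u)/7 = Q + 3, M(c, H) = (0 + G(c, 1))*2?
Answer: 4430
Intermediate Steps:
M(c, H) = 2*c (M(c, H) = (0 + c)*2 = c*2 = 2*c)
Z(Q, u) = 21 + 7*Q (Z(Q, u) = 7*(Q + 3) = 7*(3 + Q) = 21 + 7*Q)
y = -39 (y = -(4 + (21 + 7*2)) = -(4 + (21 + 14)) = -(4 + 35) = -1*39 = -39)
h = 4485
F(Y, r) = -16 + r
h + F(M(-7, 1), y) = 4485 + (-16 - 39) = 4485 - 55 = 4430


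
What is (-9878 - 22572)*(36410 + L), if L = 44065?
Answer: -2611413750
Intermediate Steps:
(-9878 - 22572)*(36410 + L) = (-9878 - 22572)*(36410 + 44065) = -32450*80475 = -2611413750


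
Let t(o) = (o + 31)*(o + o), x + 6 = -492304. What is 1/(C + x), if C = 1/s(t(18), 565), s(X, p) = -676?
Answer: -676/332801561 ≈ -2.0312e-6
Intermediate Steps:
x = -492310 (x = -6 - 492304 = -492310)
t(o) = 2*o*(31 + o) (t(o) = (31 + o)*(2*o) = 2*o*(31 + o))
C = -1/676 (C = 1/(-676) = -1/676 ≈ -0.0014793)
1/(C + x) = 1/(-1/676 - 492310) = 1/(-332801561/676) = -676/332801561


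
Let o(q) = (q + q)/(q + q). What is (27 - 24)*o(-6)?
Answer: 3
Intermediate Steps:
o(q) = 1 (o(q) = (2*q)/((2*q)) = (2*q)*(1/(2*q)) = 1)
(27 - 24)*o(-6) = (27 - 24)*1 = 3*1 = 3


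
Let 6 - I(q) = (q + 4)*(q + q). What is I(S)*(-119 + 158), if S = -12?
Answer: -7254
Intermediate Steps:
I(q) = 6 - 2*q*(4 + q) (I(q) = 6 - (q + 4)*(q + q) = 6 - (4 + q)*2*q = 6 - 2*q*(4 + q))
I(S)*(-119 + 158) = (6 - 8*(-12) - 2*(-12)²)*(-119 + 158) = (6 + 96 - 2*144)*39 = (6 + 96 - 288)*39 = -186*39 = -7254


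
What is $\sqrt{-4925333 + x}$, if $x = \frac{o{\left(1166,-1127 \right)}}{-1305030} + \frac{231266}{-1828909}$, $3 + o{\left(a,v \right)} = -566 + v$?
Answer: $\frac{i \sqrt{7014565951417290458598552588255}}{1193390556135} \approx 2219.3 i$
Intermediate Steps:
$o{\left(a,v \right)} = -569 + v$ ($o{\left(a,v \right)} = -3 + \left(-566 + v\right) = -569 + v$)
$x = - \frac{149353619158}{1193390556135}$ ($x = \frac{-569 - 1127}{-1305030} + \frac{231266}{-1828909} = \left(-1696\right) \left(- \frac{1}{1305030}\right) + 231266 \left(- \frac{1}{1828909}\right) = \frac{848}{652515} - \frac{231266}{1828909} = - \frac{149353619158}{1193390556135} \approx -0.12515$)
$\sqrt{-4925333 + x} = \sqrt{-4925333 - \frac{149353619158}{1193390556135}} = \sqrt{- \frac{5877846037373687113}{1193390556135}} = \frac{i \sqrt{7014565951417290458598552588255}}{1193390556135}$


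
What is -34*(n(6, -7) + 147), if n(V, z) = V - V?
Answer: -4998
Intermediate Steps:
n(V, z) = 0
-34*(n(6, -7) + 147) = -34*(0 + 147) = -34*147 = -4998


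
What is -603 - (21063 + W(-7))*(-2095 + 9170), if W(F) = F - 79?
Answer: -148412878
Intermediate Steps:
W(F) = -79 + F
-603 - (21063 + W(-7))*(-2095 + 9170) = -603 - (21063 + (-79 - 7))*(-2095 + 9170) = -603 - (21063 - 86)*7075 = -603 - 20977*7075 = -603 - 1*148412275 = -603 - 148412275 = -148412878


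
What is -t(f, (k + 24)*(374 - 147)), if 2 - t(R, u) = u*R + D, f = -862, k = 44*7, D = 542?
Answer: -64963228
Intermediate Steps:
k = 308
t(R, u) = -540 - R*u (t(R, u) = 2 - (u*R + 542) = 2 - (R*u + 542) = 2 - (542 + R*u) = 2 + (-542 - R*u) = -540 - R*u)
-t(f, (k + 24)*(374 - 147)) = -(-540 - 1*(-862)*(308 + 24)*(374 - 147)) = -(-540 - 1*(-862)*332*227) = -(-540 - 1*(-862)*75364) = -(-540 + 64963768) = -1*64963228 = -64963228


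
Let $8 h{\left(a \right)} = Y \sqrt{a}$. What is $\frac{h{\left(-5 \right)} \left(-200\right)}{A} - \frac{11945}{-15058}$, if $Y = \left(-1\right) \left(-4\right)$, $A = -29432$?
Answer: $\frac{11945}{15058} + \frac{25 i \sqrt{5}}{7358} \approx 0.79327 + 0.0075974 i$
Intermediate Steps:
$Y = 4$
$h{\left(a \right)} = \frac{\sqrt{a}}{2}$ ($h{\left(a \right)} = \frac{4 \sqrt{a}}{8} = \frac{\sqrt{a}}{2}$)
$\frac{h{\left(-5 \right)} \left(-200\right)}{A} - \frac{11945}{-15058} = \frac{\frac{\sqrt{-5}}{2} \left(-200\right)}{-29432} - \frac{11945}{-15058} = \frac{i \sqrt{5}}{2} \left(-200\right) \left(- \frac{1}{29432}\right) - - \frac{11945}{15058} = \frac{i \sqrt{5}}{2} \left(-200\right) \left(- \frac{1}{29432}\right) + \frac{11945}{15058} = - 100 i \sqrt{5} \left(- \frac{1}{29432}\right) + \frac{11945}{15058} = \frac{25 i \sqrt{5}}{7358} + \frac{11945}{15058} = \frac{11945}{15058} + \frac{25 i \sqrt{5}}{7358}$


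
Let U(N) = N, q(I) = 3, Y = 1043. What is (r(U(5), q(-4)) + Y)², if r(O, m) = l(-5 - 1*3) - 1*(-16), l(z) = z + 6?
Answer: 1117249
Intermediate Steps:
l(z) = 6 + z
r(O, m) = 14 (r(O, m) = (6 + (-5 - 1*3)) - 1*(-16) = (6 + (-5 - 3)) + 16 = (6 - 8) + 16 = -2 + 16 = 14)
(r(U(5), q(-4)) + Y)² = (14 + 1043)² = 1057² = 1117249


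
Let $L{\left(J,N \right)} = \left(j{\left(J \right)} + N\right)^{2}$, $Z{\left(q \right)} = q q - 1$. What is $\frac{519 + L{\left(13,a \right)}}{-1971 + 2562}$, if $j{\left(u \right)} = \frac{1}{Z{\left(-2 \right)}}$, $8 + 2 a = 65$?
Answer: $\frac{48613}{21276} \approx 2.2849$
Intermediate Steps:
$Z{\left(q \right)} = -1 + q^{2}$ ($Z{\left(q \right)} = q^{2} - 1 = -1 + q^{2}$)
$a = \frac{57}{2}$ ($a = -4 + \frac{1}{2} \cdot 65 = -4 + \frac{65}{2} = \frac{57}{2} \approx 28.5$)
$j{\left(u \right)} = \frac{1}{3}$ ($j{\left(u \right)} = \frac{1}{-1 + \left(-2\right)^{2}} = \frac{1}{-1 + 4} = \frac{1}{3}$)
$L{\left(J,N \right)} = \left(\frac{1}{3} + N\right)^{2}$
$\frac{519 + L{\left(13,a \right)}}{-1971 + 2562} = \frac{519 + \frac{\left(1 + 3 \cdot \frac{57}{2}\right)^{2}}{9}}{-1971 + 2562} = \frac{519 + \frac{\left(1 + \frac{171}{2}\right)^{2}}{9}}{591} = \left(519 + \frac{\left(\frac{173}{2}\right)^{2}}{9}\right) \frac{1}{591} = \left(519 + \frac{1}{9} \cdot \frac{29929}{4}\right) \frac{1}{591} = \left(519 + \frac{29929}{36}\right) \frac{1}{591} = \frac{48613}{36} \cdot \frac{1}{591} = \frac{48613}{21276}$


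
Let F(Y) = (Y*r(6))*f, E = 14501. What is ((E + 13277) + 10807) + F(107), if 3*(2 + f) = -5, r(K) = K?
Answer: 36231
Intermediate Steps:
f = -11/3 (f = -2 + (1/3)*(-5) = -2 - 5/3 = -11/3 ≈ -3.6667)
F(Y) = -22*Y (F(Y) = (Y*6)*(-11/3) = (6*Y)*(-11/3) = -22*Y)
((E + 13277) + 10807) + F(107) = ((14501 + 13277) + 10807) - 22*107 = (27778 + 10807) - 2354 = 38585 - 2354 = 36231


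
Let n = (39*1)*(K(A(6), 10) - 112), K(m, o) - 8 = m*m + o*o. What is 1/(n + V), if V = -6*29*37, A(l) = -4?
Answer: -1/5970 ≈ -0.00016750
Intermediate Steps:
V = -6438 (V = -174*37 = -6438)
K(m, o) = 8 + m² + o² (K(m, o) = 8 + (m*m + o*o) = 8 + (m² + o²) = 8 + m² + o²)
n = 468 (n = (39*1)*((8 + (-4)² + 10²) - 112) = 39*((8 + 16 + 100) - 112) = 39*(124 - 112) = 39*12 = 468)
1/(n + V) = 1/(468 - 6438) = 1/(-5970) = -1/5970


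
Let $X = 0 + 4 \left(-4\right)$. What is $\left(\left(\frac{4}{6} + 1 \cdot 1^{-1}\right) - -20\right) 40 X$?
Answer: $- \frac{41600}{3} \approx -13867.0$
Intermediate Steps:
$X = -16$ ($X = 0 - 16 = -16$)
$\left(\left(\frac{4}{6} + 1 \cdot 1^{-1}\right) - -20\right) 40 X = \left(\left(\frac{4}{6} + 1 \cdot 1^{-1}\right) - -20\right) 40 \left(-16\right) = \left(\left(4 \cdot \frac{1}{6} + 1 \cdot 1\right) + 20\right) 40 \left(-16\right) = \left(\left(\frac{2}{3} + 1\right) + 20\right) 40 \left(-16\right) = \left(\frac{5}{3} + 20\right) 40 \left(-16\right) = \frac{65}{3} \cdot 40 \left(-16\right) = \frac{2600}{3} \left(-16\right) = - \frac{41600}{3}$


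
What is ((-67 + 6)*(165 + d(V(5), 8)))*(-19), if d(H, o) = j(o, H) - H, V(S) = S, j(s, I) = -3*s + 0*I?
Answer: 157624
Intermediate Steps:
j(s, I) = -3*s (j(s, I) = -3*s + 0 = -3*s)
d(H, o) = -H - 3*o (d(H, o) = -3*o - H = -H - 3*o)
((-67 + 6)*(165 + d(V(5), 8)))*(-19) = ((-67 + 6)*(165 + (-1*5 - 3*8)))*(-19) = -61*(165 + (-5 - 24))*(-19) = -61*(165 - 29)*(-19) = -61*136*(-19) = -8296*(-19) = 157624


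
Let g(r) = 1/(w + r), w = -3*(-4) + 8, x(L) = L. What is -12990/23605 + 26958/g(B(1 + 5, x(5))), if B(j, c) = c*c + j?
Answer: 6490702020/4721 ≈ 1.3749e+6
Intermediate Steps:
B(j, c) = j + c² (B(j, c) = c² + j = j + c²)
w = 20 (w = 12 + 8 = 20)
g(r) = 1/(20 + r)
-12990/23605 + 26958/g(B(1 + 5, x(5))) = -12990/23605 + 26958/(1/(20 + ((1 + 5) + 5²))) = -12990*1/23605 + 26958/(1/(20 + (6 + 25))) = -2598/4721 + 26958/(1/(20 + 31)) = -2598/4721 + 26958/(1/51) = -2598/4721 + 26958*51 = -2598/4721 + 1374858 = 6490702020/4721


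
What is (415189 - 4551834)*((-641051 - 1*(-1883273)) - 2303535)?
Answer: 4390275114885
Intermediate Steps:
(415189 - 4551834)*((-641051 - 1*(-1883273)) - 2303535) = -4136645*((-641051 + 1883273) - 2303535) = -4136645*(1242222 - 2303535) = -4136645*(-1061313) = 4390275114885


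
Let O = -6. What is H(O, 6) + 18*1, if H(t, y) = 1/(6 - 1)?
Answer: 91/5 ≈ 18.200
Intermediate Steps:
H(t, y) = 1/5
H(O, 6) + 18*1 = 1/5 + 18*1 = 1/5 + 18 = 91/5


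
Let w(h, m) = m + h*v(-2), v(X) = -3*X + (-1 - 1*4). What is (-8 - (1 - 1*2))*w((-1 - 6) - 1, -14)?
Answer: 154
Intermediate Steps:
v(X) = -5 - 3*X (v(X) = -3*X + (-1 - 4) = -3*X - 5 = -5 - 3*X)
w(h, m) = h + m (w(h, m) = m + h*(-5 - 3*(-2)) = m + h*(-5 + 6) = m + h*1 = m + h = h + m)
(-8 - (1 - 1*2))*w((-1 - 6) - 1, -14) = (-8 - (1 - 1*2))*(((-1 - 6) - 1) - 14) = (-8 - (1 - 2))*((-7 - 1) - 14) = (-8 - 1*(-1))*(-8 - 14) = (-8 + 1)*(-22) = -7*(-22) = 154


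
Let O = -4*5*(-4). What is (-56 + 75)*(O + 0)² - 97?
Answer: 121503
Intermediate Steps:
O = 80 (O = -20*(-4) = 80)
(-56 + 75)*(O + 0)² - 97 = (-56 + 75)*(80 + 0)² - 97 = 19*80² - 97 = 19*6400 - 97 = 121600 - 97 = 121503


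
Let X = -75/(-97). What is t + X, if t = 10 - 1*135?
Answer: -12050/97 ≈ -124.23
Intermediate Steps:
X = 75/97 (X = -75*(-1/97) = 75/97 ≈ 0.77320)
t = -125 (t = 10 - 135 = -125)
t + X = -125 + 75/97 = -12050/97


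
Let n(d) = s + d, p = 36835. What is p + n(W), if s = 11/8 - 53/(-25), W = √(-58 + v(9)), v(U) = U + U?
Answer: 7367699/200 + 2*I*√10 ≈ 36839.0 + 6.3246*I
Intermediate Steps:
v(U) = 2*U
W = 2*I*√10 (W = √(-58 + 2*9) = √(-58 + 18) = √(-40) = 2*I*√10 ≈ 6.3246*I)
s = 699/200 (s = 11*(⅛) - 53*(-1/25) = 11/8 + 53/25 = 699/200 ≈ 3.4950)
n(d) = 699/200 + d
p + n(W) = 36835 + (699/200 + 2*I*√10) = 7367699/200 + 2*I*√10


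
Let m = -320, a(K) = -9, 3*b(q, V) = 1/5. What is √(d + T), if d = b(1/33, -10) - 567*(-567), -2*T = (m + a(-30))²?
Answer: √240631710/30 ≈ 517.08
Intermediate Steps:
b(q, V) = 1/15 (b(q, V) = (⅓)/5 = (⅓)*(⅕) = 1/15)
T = -108241/2 (T = -(-320 - 9)²/2 = -½*(-329)² = -½*108241 = -108241/2 ≈ -54121.)
d = 4822336/15 (d = 1/15 - 567*(-567) = 1/15 + 321489 = 4822336/15 ≈ 3.2149e+5)
√(d + T) = √(4822336/15 - 108241/2) = √(8021057/30) = √240631710/30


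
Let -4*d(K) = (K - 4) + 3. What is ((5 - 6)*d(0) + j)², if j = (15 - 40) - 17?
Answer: 28561/16 ≈ 1785.1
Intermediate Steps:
d(K) = ¼ - K/4 (d(K) = -((K - 4) + 3)/4 = -((-4 + K) + 3)/4 = -(-1 + K)/4 = ¼ - K/4)
j = -42 (j = -25 - 17 = -42)
((5 - 6)*d(0) + j)² = ((5 - 6)*(¼ - ¼*0) - 42)² = (-(¼ + 0) - 42)² = (-1*¼ - 42)² = (-¼ - 42)² = (-169/4)² = 28561/16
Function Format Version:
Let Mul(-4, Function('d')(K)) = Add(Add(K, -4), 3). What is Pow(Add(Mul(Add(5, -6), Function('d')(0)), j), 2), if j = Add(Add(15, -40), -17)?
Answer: Rational(28561, 16) ≈ 1785.1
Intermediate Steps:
Function('d')(K) = Add(Rational(1, 4), Mul(Rational(-1, 4), K)) (Function('d')(K) = Mul(Rational(-1, 4), Add(Add(K, -4), 3)) = Mul(Rational(-1, 4), Add(Add(-4, K), 3)) = Mul(Rational(-1, 4), Add(-1, K)) = Add(Rational(1, 4), Mul(Rational(-1, 4), K)))
j = -42 (j = Add(-25, -17) = -42)
Pow(Add(Mul(Add(5, -6), Function('d')(0)), j), 2) = Pow(Add(Mul(Add(5, -6), Add(Rational(1, 4), Mul(Rational(-1, 4), 0))), -42), 2) = Pow(Add(Mul(-1, Add(Rational(1, 4), 0)), -42), 2) = Pow(Add(Mul(-1, Rational(1, 4)), -42), 2) = Pow(Add(Rational(-1, 4), -42), 2) = Pow(Rational(-169, 4), 2) = Rational(28561, 16)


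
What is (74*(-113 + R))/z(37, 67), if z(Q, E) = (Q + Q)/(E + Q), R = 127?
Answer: 1456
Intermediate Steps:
z(Q, E) = 2*Q/(E + Q) (z(Q, E) = (2*Q)/(E + Q) = 2*Q/(E + Q))
(74*(-113 + R))/z(37, 67) = (74*(-113 + 127))/((2*37/(67 + 37))) = (74*14)/((2*37/104)) = 1036/((2*37*(1/104))) = 1036/(37/52) = 1036*(52/37) = 1456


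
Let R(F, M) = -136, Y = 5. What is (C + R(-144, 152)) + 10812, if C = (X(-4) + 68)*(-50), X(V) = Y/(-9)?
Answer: 65734/9 ≈ 7303.8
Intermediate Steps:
X(V) = -5/9 (X(V) = 5/(-9) = 5*(-⅑) = -5/9)
C = -30350/9 (C = (-5/9 + 68)*(-50) = (607/9)*(-50) = -30350/9 ≈ -3372.2)
(C + R(-144, 152)) + 10812 = (-30350/9 - 136) + 10812 = -31574/9 + 10812 = 65734/9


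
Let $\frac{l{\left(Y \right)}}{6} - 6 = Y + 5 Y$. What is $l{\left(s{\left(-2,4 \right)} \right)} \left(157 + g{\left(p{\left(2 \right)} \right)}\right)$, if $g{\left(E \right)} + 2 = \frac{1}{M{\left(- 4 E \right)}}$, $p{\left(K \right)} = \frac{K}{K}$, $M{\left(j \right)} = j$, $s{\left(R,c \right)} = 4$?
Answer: $27855$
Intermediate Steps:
$l{\left(Y \right)} = 36 + 36 Y$ ($l{\left(Y \right)} = 36 + 6 \left(Y + 5 Y\right) = 36 + 6 \cdot 6 Y = 36 + 36 Y$)
$p{\left(K \right)} = 1$
$g{\left(E \right)} = -2 - \frac{1}{4 E}$ ($g{\left(E \right)} = -2 + \frac{1}{\left(-4\right) E} = -2 - \frac{1}{4 E}$)
$l{\left(s{\left(-2,4 \right)} \right)} \left(157 + g{\left(p{\left(2 \right)} \right)}\right) = \left(36 + 36 \cdot 4\right) \left(157 - \left(2 + \frac{1}{4 \cdot 1}\right)\right) = \left(36 + 144\right) \left(157 - \frac{9}{4}\right) = 180 \left(157 - \frac{9}{4}\right) = 180 \cdot \frac{619}{4} = 27855$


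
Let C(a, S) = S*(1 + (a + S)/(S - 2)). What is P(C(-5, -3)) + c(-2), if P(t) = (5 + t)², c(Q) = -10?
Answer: -54/25 ≈ -2.1600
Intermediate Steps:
C(a, S) = S*(1 + (S + a)/(-2 + S))
P(C(-5, -3)) + c(-2) = (5 - 3*(-2 - 5 + 2*(-3))/(-2 - 3))² - 10 = (5 - 3*(-2 - 5 - 6)/(-5))² - 10 = (5 - 3*(-⅕)*(-13))² - 10 = (5 - 39/5)² - 10 = (-14/5)² - 10 = 196/25 - 10 = -54/25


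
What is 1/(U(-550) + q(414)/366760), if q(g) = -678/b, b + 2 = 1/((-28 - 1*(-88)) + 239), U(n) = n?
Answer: -36492620/20070907213 ≈ -0.0018182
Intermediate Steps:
b = -597/299 (b = -2 + 1/((-28 - 1*(-88)) + 239) = -2 + 1/((-28 + 88) + 239) = -2 + 1/(60 + 239) = -2 + 1/299 = -597/299 ≈ -1.9967)
q(g) = 67574/199 (q(g) = -678/(-597/299) = -678*(-299/597) = 67574/199)
1/(U(-550) + q(414)/366760) = 1/(-550 + (67574/199)/366760) = 1/(-550 + (67574/199)*(1/366760)) = 1/(-550 + 33787/36492620) = 1/(-20070907213/36492620) = -36492620/20070907213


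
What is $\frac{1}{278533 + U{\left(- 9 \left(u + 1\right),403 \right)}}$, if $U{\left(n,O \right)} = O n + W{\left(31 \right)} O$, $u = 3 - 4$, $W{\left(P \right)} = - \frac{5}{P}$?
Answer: $\frac{1}{278468} \approx 3.5911 \cdot 10^{-6}$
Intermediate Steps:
$u = -1$ ($u = 3 - 4 = -1$)
$U{\left(n,O \right)} = - \frac{5 O}{31} + O n$ ($U{\left(n,O \right)} = O n + - \frac{5}{31} O = O n + \left(-5\right) \frac{1}{31} O = O n - \frac{5 O}{31} = - \frac{5 O}{31} + O n$)
$\frac{1}{278533 + U{\left(- 9 \left(u + 1\right),403 \right)}} = \frac{1}{278533 + \frac{1}{31} \cdot 403 \left(-5 + 31 \left(- 9 \left(-1 + 1\right)\right)\right)} = \frac{1}{278533 + \frac{1}{31} \cdot 403 \left(-5 + 31 \left(\left(-9\right) 0\right)\right)} = \frac{1}{278533 + \frac{1}{31} \cdot 403 \left(-5 + 31 \cdot 0\right)} = \frac{1}{278533 + \frac{1}{31} \cdot 403 \left(-5 + 0\right)} = \frac{1}{278533 + \frac{1}{31} \cdot 403 \left(-5\right)} = \frac{1}{278533 - 65} = \frac{1}{278468}$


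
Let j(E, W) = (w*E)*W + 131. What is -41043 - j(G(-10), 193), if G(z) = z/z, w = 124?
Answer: -65106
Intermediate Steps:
G(z) = 1
j(E, W) = 131 + 124*E*W (j(E, W) = (124*E)*W + 131 = 124*E*W + 131 = 131 + 124*E*W)
-41043 - j(G(-10), 193) = -41043 - (131 + 124*1*193) = -41043 - (131 + 23932) = -41043 - 1*24063 = -41043 - 24063 = -65106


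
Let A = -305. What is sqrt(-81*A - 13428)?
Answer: 3*sqrt(1253) ≈ 106.19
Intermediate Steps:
sqrt(-81*A - 13428) = sqrt(-81*(-305) - 13428) = sqrt(24705 - 13428) = sqrt(11277) = 3*sqrt(1253)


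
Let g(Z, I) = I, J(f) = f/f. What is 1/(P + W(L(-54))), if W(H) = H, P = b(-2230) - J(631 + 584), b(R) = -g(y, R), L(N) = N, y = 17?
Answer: 1/2175 ≈ 0.00045977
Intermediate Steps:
J(f) = 1
b(R) = -R
P = 2229 (P = -1*(-2230) - 1*1 = 2230 - 1 = 2229)
1/(P + W(L(-54))) = 1/(2229 - 54) = 1/2175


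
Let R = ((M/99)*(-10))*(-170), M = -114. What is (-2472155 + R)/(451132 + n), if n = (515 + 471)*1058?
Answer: -16329143/9862512 ≈ -1.6557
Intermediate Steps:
R = -64600/33 (R = (-114/99*(-10))*(-170) = (-114*1/99*(-10))*(-170) = -38/33*(-10)*(-170) = (380/33)*(-170) = -64600/33 ≈ -1957.6)
n = 1043188 (n = 986*1058 = 1043188)
(-2472155 + R)/(451132 + n) = (-2472155 - 64600/33)/(451132 + 1043188) = -81645715/33/1494320 = -81645715/33*1/1494320 = -16329143/9862512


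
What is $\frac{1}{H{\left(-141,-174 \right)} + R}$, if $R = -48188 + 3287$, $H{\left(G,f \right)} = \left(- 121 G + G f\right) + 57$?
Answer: $- \frac{1}{3249} \approx -0.00030779$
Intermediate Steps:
$H{\left(G,f \right)} = 57 - 121 G + G f$
$R = -44901$
$\frac{1}{H{\left(-141,-174 \right)} + R} = \frac{1}{\left(57 - -17061 - -24534\right) - 44901} = \frac{1}{\left(57 + 17061 + 24534\right) - 44901} = \frac{1}{41652 - 44901} = \frac{1}{-3249} = - \frac{1}{3249}$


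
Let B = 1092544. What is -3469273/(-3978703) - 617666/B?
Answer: 666411916657/2173454045216 ≈ 0.30661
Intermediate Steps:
-3469273/(-3978703) - 617666/B = -3469273/(-3978703) - 617666/1092544 = -3469273*(-1/3978703) - 617666*1/1092544 = 3469273/3978703 - 308833/546272 = 666411916657/2173454045216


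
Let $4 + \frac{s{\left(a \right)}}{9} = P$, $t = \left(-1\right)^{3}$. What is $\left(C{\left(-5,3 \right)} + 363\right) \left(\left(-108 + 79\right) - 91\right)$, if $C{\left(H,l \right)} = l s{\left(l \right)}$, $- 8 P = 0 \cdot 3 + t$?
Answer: $-31005$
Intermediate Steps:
$t = -1$
$P = \frac{1}{8}$ ($P = - \frac{0 \cdot 3 - 1}{8} = - \frac{0 - 1}{8} = \left(- \frac{1}{8}\right) \left(-1\right) = \frac{1}{8} \approx 0.125$)
$s{\left(a \right)} = - \frac{279}{8}$ ($s{\left(a \right)} = -36 + 9 \cdot \frac{1}{8} = -36 + \frac{9}{8} = - \frac{279}{8}$)
$C{\left(H,l \right)} = - \frac{279 l}{8}$ ($C{\left(H,l \right)} = l \left(- \frac{279}{8}\right) = - \frac{279 l}{8}$)
$\left(C{\left(-5,3 \right)} + 363\right) \left(\left(-108 + 79\right) - 91\right) = \left(\left(- \frac{279}{8}\right) 3 + 363\right) \left(\left(-108 + 79\right) - 91\right) = \left(- \frac{837}{8} + 363\right) \left(-29 - 91\right) = \frac{2067}{8} \left(-120\right) = -31005$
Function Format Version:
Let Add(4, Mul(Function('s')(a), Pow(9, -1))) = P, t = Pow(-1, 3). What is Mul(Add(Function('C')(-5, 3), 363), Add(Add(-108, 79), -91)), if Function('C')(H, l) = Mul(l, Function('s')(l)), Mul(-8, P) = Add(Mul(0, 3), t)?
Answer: -31005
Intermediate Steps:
t = -1
P = Rational(1, 8) (P = Mul(Rational(-1, 8), Add(Mul(0, 3), -1)) = Mul(Rational(-1, 8), Add(0, -1)) = Mul(Rational(-1, 8), -1) = Rational(1, 8) ≈ 0.12500)
Function('s')(a) = Rational(-279, 8) (Function('s')(a) = Add(-36, Mul(9, Rational(1, 8))) = Add(-36, Rational(9, 8)) = Rational(-279, 8))
Function('C')(H, l) = Mul(Rational(-279, 8), l) (Function('C')(H, l) = Mul(l, Rational(-279, 8)) = Mul(Rational(-279, 8), l))
Mul(Add(Function('C')(-5, 3), 363), Add(Add(-108, 79), -91)) = Mul(Add(Mul(Rational(-279, 8), 3), 363), Add(Add(-108, 79), -91)) = Mul(Add(Rational(-837, 8), 363), Add(-29, -91)) = Mul(Rational(2067, 8), -120) = -31005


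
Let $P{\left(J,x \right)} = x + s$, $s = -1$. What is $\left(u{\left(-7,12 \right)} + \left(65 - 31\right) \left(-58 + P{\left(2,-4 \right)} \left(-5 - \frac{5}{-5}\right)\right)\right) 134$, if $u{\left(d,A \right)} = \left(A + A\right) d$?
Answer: $-195640$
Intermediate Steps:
$P{\left(J,x \right)} = -1 + x$ ($P{\left(J,x \right)} = x - 1 = -1 + x$)
$u{\left(d,A \right)} = 2 A d$
$\left(u{\left(-7,12 \right)} + \left(65 - 31\right) \left(-58 + P{\left(2,-4 \right)} \left(-5 - \frac{5}{-5}\right)\right)\right) 134 = \left(2 \cdot 12 \left(-7\right) + \left(65 - 31\right) \left(-58 + \left(-1 - 4\right) \left(-5 - \frac{5}{-5}\right)\right)\right) 134 = \left(-168 + 34 \left(-58 - 5 \left(-5 - -1\right)\right)\right) 134 = \left(-168 + 34 \left(-58 - 5 \left(-5 + 1\right)\right)\right) 134 = \left(-168 + 34 \left(-58 - -20\right)\right) 134 = \left(-168 + 34 \left(-58 + 20\right)\right) 134 = \left(-168 + 34 \left(-38\right)\right) 134 = \left(-168 - 1292\right) 134 = \left(-1460\right) 134 = -195640$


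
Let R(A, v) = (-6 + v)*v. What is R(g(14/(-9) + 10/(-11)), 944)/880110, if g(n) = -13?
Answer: 63248/62865 ≈ 1.0061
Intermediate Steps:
R(A, v) = v*(-6 + v)
R(g(14/(-9) + 10/(-11)), 944)/880110 = (944*(-6 + 944))/880110 = (944*938)*(1/880110) = 885472*(1/880110) = 63248/62865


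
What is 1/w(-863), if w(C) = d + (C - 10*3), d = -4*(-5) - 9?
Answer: -1/882 ≈ -0.0011338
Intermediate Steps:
d = 11 (d = 20 - 9 = 11)
w(C) = -19 + C (w(C) = 11 + (C - 10*3) = 11 + (C - 30) = 11 + (-30 + C) = -19 + C)
1/w(-863) = 1/(-19 - 863) = 1/(-882) = -1/882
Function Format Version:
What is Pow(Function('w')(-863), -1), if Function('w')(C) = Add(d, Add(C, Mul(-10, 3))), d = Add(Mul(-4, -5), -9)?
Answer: Rational(-1, 882) ≈ -0.0011338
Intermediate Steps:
d = 11 (d = Add(20, -9) = 11)
Function('w')(C) = Add(-19, C) (Function('w')(C) = Add(11, Add(C, Mul(-10, 3))) = Add(11, Add(C, -30)) = Add(11, Add(-30, C)) = Add(-19, C))
Pow(Function('w')(-863), -1) = Pow(Add(-19, -863), -1) = Pow(-882, -1) = Rational(-1, 882)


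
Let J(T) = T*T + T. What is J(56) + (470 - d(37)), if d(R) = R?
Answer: 3625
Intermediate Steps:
J(T) = T + T**2 (J(T) = T**2 + T = T + T**2)
J(56) + (470 - d(37)) = 56*(1 + 56) + (470 - 1*37) = 56*57 + (470 - 37) = 3192 + 433 = 3625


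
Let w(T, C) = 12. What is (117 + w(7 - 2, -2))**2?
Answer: 16641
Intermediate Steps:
(117 + w(7 - 2, -2))**2 = (117 + 12)**2 = 129**2 = 16641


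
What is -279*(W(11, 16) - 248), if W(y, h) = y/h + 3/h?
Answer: 551583/8 ≈ 68948.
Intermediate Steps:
W(y, h) = 3/h + y/h
-279*(W(11, 16) - 248) = -279*((3 + 11)/16 - 248) = -279*((1/16)*14 - 248) = -279*(7/8 - 248) = -279*(-1977/8) = 551583/8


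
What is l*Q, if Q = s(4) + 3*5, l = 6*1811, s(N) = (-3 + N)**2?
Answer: 173856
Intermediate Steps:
l = 10866
Q = 16 (Q = (-3 + 4)**2 + 3*5 = 1**2 + 15 = 1 + 15 = 16)
l*Q = 10866*16 = 173856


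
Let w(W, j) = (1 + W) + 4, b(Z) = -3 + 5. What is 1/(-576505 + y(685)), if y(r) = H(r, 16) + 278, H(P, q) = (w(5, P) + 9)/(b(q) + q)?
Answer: -18/10372067 ≈ -1.7354e-6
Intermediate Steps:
b(Z) = 2
w(W, j) = 5 + W
H(P, q) = 19/(2 + q) (H(P, q) = ((5 + 5) + 9)/(2 + q) = (10 + 9)/(2 + q) = 19/(2 + q))
y(r) = 5023/18 (y(r) = 19/(2 + 16) + 278 = 19/18 + 278 = 5023/18)
1/(-576505 + y(685)) = 1/(-576505 + 5023/18) = 1/(-10372067/18) = -18/10372067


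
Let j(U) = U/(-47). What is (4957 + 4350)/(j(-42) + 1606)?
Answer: 437429/75524 ≈ 5.7919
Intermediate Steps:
j(U) = -U/47 (j(U) = U*(-1/47) = -U/47)
(4957 + 4350)/(j(-42) + 1606) = (4957 + 4350)/(-1/47*(-42) + 1606) = 9307/(42/47 + 1606) = 9307/(75524/47) = 9307*(47/75524) = 437429/75524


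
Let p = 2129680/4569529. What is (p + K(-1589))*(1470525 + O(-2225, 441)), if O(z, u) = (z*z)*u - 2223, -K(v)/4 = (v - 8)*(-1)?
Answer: -63766893469493393244/4569529 ≈ -1.3955e+13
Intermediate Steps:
K(v) = -32 + 4*v (K(v) = -4*(v - 8)*(-1) = -4*(-8 + v)*(-1) = -4*(8 - v) = -32 + 4*v)
p = 2129680/4569529 (p = 2129680*(1/4569529) = 2129680/4569529 ≈ 0.46606)
O(z, u) = -2223 + u*z² (O(z, u) = z²*u - 2223 = u*z² - 2223 = -2223 + u*z²)
(p + K(-1589))*(1470525 + O(-2225, 441)) = (2129680/4569529 + (-32 + 4*(-1589)))*(1470525 + (-2223 + 441*(-2225)²)) = (2129680/4569529 + (-32 - 6356))*(1470525 + (-2223 + 441*4950625)) = (2129680/4569529 - 6388)*(1470525 + (-2223 + 2183225625)) = -29188021572*(1470525 + 2183223402)/4569529 = -29188021572/4569529*2184693927 = -63766893469493393244/4569529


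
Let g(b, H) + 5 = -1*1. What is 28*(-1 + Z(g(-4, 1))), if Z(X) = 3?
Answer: 56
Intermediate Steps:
g(b, H) = -6 (g(b, H) = -5 - 1*1 = -5 - 1 = -6)
28*(-1 + Z(g(-4, 1))) = 28*(-1 + 3) = 28*2 = 56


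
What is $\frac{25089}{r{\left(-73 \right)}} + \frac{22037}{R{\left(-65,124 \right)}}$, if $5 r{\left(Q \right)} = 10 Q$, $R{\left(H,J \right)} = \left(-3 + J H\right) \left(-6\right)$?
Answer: $- \frac{302634560}{1765797} \approx -171.39$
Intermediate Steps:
$R{\left(H,J \right)} = 18 - 6 H J$ ($R{\left(H,J \right)} = \left(-3 + H J\right) \left(-6\right) = 18 - 6 H J$)
$r{\left(Q \right)} = 2 Q$ ($r{\left(Q \right)} = \frac{10 Q}{5} = 2 Q$)
$\frac{25089}{r{\left(-73 \right)}} + \frac{22037}{R{\left(-65,124 \right)}} = \frac{25089}{2 \left(-73\right)} + \frac{22037}{18 - \left(-390\right) 124} = \frac{25089}{-146} + \frac{22037}{18 + 48360} = 25089 \left(- \frac{1}{146}\right) + \frac{22037}{48378} = - \frac{25089}{146} + 22037 \cdot \frac{1}{48378} = - \frac{25089}{146} + \frac{22037}{48378} = - \frac{302634560}{1765797}$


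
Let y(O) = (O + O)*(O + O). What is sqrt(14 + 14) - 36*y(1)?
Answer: -144 + 2*sqrt(7) ≈ -138.71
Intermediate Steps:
y(O) = 4*O**2 (y(O) = (2*O)*(2*O) = 4*O**2)
sqrt(14 + 14) - 36*y(1) = sqrt(14 + 14) - 144*1**2 = sqrt(28) - 144 = 2*sqrt(7) - 36*4 = 2*sqrt(7) - 144 = -144 + 2*sqrt(7)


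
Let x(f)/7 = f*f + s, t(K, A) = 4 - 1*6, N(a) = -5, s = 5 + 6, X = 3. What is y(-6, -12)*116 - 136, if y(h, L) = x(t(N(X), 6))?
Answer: 12044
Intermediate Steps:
s = 11
t(K, A) = -2 (t(K, A) = 4 - 6 = -2)
x(f) = 77 + 7*f**2 (x(f) = 7*(f*f + 11) = 7*(f**2 + 11) = 7*(11 + f**2) = 77 + 7*f**2)
y(h, L) = 105 (y(h, L) = 77 + 7*(-2)**2 = 77 + 7*4 = 77 + 28 = 105)
y(-6, -12)*116 - 136 = 105*116 - 136 = 12180 - 136 = 12044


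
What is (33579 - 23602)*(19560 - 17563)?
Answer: 19924069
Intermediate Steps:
(33579 - 23602)*(19560 - 17563) = 9977*1997 = 19924069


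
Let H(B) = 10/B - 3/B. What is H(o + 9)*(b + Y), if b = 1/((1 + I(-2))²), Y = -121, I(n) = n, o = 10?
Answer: -840/19 ≈ -44.211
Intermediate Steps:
H(B) = 7/B
b = 1 (b = 1/((1 - 2)²) = 1/((-1)²) = 1/1 = 1)
H(o + 9)*(b + Y) = (7/(10 + 9))*(1 - 121) = (7/19)*(-120) = -840/19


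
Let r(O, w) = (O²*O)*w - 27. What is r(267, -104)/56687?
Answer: -1979552979/56687 ≈ -34921.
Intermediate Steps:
r(O, w) = -27 + w*O³ (r(O, w) = O³*w - 27 = w*O³ - 27 = -27 + w*O³)
r(267, -104)/56687 = (-27 - 104*267³)/56687 = (-27 - 104*19034163)*(1/56687) = (-27 - 1979552952)*(1/56687) = -1979552979*1/56687 = -1979552979/56687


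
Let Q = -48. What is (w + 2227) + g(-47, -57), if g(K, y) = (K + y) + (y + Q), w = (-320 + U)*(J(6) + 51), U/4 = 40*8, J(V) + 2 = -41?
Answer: 9698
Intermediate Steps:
J(V) = -43 (J(V) = -2 - 41 = -43)
U = 1280 (U = 4*(40*8) = 4*320 = 1280)
w = 7680 (w = (-320 + 1280)*(-43 + 51) = 960*8 = 7680)
g(K, y) = -48 + K + 2*y (g(K, y) = (K + y) + (y - 48) = (K + y) + (-48 + y) = -48 + K + 2*y)
(w + 2227) + g(-47, -57) = (7680 + 2227) + (-48 - 47 + 2*(-57)) = 9907 + (-48 - 47 - 114) = 9907 - 209 = 9698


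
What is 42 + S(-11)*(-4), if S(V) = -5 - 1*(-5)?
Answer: 42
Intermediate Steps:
S(V) = 0 (S(V) = -5 + 5 = 0)
42 + S(-11)*(-4) = 42 + 0*(-4) = 42 + 0 = 42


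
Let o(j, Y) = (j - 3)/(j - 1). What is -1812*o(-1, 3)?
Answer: -3624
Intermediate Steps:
o(j, Y) = (-3 + j)/(-1 + j)
-1812*o(-1, 3) = -1812*(-3 - 1)/(-1 - 1) = -1812*(-4)/(-2) = -(-906)*(-4) = -1812*2 = -3624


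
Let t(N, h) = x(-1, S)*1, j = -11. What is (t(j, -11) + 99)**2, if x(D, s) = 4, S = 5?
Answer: 10609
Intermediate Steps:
t(N, h) = 4 (t(N, h) = 4*1 = 4)
(t(j, -11) + 99)**2 = (4 + 99)**2 = 103**2 = 10609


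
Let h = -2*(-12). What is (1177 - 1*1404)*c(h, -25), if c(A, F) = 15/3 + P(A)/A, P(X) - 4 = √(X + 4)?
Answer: -7037/6 - 227*√7/12 ≈ -1222.9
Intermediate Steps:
h = 24
P(X) = 4 + √(4 + X) (P(X) = 4 + √(X + 4) = 4 + √(4 + X))
c(A, F) = 5 + (4 + √(4 + A))/A (c(A, F) = 15/3 + (4 + √(4 + A))/A = 15*(⅓) + (4 + √(4 + A))/A = 5 + (4 + √(4 + A))/A)
(1177 - 1*1404)*c(h, -25) = (1177 - 1*1404)*((4 + √(4 + 24) + 5*24)/24) = (1177 - 1404)*((4 + √28 + 120)/24) = -227*(4 + 2*√7 + 120)/24 = -227*(124 + 2*√7)/24 = -227*(31/6 + √7/12) = -7037/6 - 227*√7/12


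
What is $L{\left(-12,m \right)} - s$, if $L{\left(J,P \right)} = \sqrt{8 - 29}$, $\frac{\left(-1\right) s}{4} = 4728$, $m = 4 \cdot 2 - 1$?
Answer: $18912 + i \sqrt{21} \approx 18912.0 + 4.5826 i$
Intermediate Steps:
$m = 7$ ($m = 8 - 1 = 7$)
$s = -18912$ ($s = \left(-4\right) 4728 = -18912$)
$L{\left(J,P \right)} = i \sqrt{21}$ ($L{\left(J,P \right)} = \sqrt{-21} = i \sqrt{21}$)
$L{\left(-12,m \right)} - s = i \sqrt{21} - -18912 = i \sqrt{21} + 18912 = 18912 + i \sqrt{21}$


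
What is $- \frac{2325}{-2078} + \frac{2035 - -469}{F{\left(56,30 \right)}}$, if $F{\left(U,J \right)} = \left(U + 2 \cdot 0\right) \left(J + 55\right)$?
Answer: $\frac{2033789}{1236410} \approx 1.6449$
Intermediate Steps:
$F{\left(U,J \right)} = U \left(55 + J\right)$ ($F{\left(U,J \right)} = \left(U + 0\right) \left(55 + J\right) = U \left(55 + J\right)$)
$- \frac{2325}{-2078} + \frac{2035 - -469}{F{\left(56,30 \right)}} = - \frac{2325}{-2078} + \frac{2035 - -469}{56 \left(55 + 30\right)} = \left(-2325\right) \left(- \frac{1}{2078}\right) + \frac{2035 + 469}{56 \cdot 85} = \frac{2325}{2078} + \frac{2504}{4760} = \frac{2325}{2078} + 2504 \cdot \frac{1}{4760} = \frac{2325}{2078} + \frac{313}{595} = \frac{2033789}{1236410}$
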